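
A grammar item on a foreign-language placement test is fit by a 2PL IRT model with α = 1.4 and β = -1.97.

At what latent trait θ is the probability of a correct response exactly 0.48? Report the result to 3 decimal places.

P(θ) = 1 / (1 + exp(−α(θ − β)))
logit = ln(0.4800/0.5200) = -0.0800
θ = β + logit/(α) = -1.97 + (-0.0800)/1.4000 = -2.0272

-2.027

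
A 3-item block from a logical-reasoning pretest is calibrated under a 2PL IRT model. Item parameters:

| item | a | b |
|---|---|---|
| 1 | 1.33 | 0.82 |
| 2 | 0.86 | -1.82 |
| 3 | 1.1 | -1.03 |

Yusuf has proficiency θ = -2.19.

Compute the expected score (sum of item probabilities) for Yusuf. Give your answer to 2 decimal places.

0.66

P(θ) = 1 / (1 + exp(−a(θ − b)))
P_1 = 1/(1+e^{4.0033}) = 0.0179
P_2 = 1/(1+e^{0.3182}) = 0.4211
P_3 = 1/(1+e^{1.2760}) = 0.2182
E[score] = 0.0179 + 0.4211 + 0.2182 = 0.6573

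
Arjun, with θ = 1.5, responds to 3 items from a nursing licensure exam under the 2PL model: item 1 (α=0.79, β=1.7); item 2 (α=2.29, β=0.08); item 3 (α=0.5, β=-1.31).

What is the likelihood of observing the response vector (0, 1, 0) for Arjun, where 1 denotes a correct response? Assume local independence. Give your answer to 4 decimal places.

P(θ) = 1 / (1 + exp(−α(θ − β)))
P_1 = 1/(1+e^{0.1580}) = 0.4606
P_2 = 1/(1+e^{-3.2518}) = 0.9627
P_3 = 1/(1+e^{-1.4050}) = 0.8030
L = (1−P_1) × P_2 × (1−P_3) = 0.5394 × 0.9627 × 0.1970 = 0.10232

0.1023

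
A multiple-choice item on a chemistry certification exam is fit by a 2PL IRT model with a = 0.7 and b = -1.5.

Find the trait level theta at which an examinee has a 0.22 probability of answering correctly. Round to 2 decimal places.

-3.31

P(theta) = 1 / (1 + exp(−a(theta − b)))
logit = ln(0.2200/0.7800) = -1.2657
theta = b + logit/(a) = -1.5 + (-1.2657)/0.7000 = -3.3081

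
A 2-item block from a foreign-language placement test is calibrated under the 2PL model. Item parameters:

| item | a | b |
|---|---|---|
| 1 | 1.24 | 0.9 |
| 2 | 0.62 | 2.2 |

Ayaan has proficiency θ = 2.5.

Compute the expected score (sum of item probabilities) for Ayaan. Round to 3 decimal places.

P(θ) = 1 / (1 + exp(−a(θ − b)))
P_1 = 1/(1+e^{-1.9840}) = 0.8791
P_2 = 1/(1+e^{-0.1860}) = 0.5464
E[score] = 0.8791 + 0.5464 = 1.4255

1.425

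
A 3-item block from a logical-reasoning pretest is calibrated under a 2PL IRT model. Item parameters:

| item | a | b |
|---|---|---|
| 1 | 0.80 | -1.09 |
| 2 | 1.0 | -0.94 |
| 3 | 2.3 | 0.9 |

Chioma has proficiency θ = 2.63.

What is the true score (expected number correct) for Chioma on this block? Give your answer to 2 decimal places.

P(θ) = 1 / (1 + exp(−a(θ − b)))
P_1 = 1/(1+e^{-2.9760}) = 0.9515
P_2 = 1/(1+e^{-3.5700}) = 0.9726
P_3 = 1/(1+e^{-3.9790}) = 0.9816
E[score] = 0.9515 + 0.9726 + 0.9816 = 2.9057

2.91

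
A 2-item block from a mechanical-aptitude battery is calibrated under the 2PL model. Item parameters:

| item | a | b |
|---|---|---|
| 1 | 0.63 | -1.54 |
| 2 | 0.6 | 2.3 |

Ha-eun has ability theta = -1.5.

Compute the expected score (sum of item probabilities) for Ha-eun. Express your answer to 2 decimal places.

P(theta) = 1 / (1 + exp(−a(theta − b)))
P_1 = 1/(1+e^{-0.0252}) = 0.5063
P_2 = 1/(1+e^{2.2800}) = 0.0928
E[score] = 0.5063 + 0.0928 = 0.5991

0.60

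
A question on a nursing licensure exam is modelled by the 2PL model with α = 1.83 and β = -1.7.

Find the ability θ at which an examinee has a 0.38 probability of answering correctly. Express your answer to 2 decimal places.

P(θ) = 1 / (1 + exp(−α(θ − β)))
logit = ln(0.3800/0.6200) = -0.4895
θ = β + logit/(α) = -1.7 + (-0.4895)/1.8300 = -1.9675

-1.97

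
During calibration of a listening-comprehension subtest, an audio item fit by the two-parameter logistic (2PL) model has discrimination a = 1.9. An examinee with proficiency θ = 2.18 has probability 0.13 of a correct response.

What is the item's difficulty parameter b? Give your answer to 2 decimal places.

3.18

P(θ) = 1 / (1 + exp(−a(θ − b)))
logit(0.13) = ln(0.13/0.87) = -1.9010
b = θ − logit/(a) = 2.18 − (-1.9010)/1.9000 = 3.1805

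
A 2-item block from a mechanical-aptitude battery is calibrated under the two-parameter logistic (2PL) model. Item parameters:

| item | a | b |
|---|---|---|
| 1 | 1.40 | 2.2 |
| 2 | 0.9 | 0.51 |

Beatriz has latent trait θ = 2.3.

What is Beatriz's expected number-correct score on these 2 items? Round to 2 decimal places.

P(θ) = 1 / (1 + exp(−a(θ − b)))
P_1 = 1/(1+e^{-0.1400}) = 0.5349
P_2 = 1/(1+e^{-1.6110}) = 0.8336
E[score] = 0.5349 + 0.8336 = 1.3685

1.37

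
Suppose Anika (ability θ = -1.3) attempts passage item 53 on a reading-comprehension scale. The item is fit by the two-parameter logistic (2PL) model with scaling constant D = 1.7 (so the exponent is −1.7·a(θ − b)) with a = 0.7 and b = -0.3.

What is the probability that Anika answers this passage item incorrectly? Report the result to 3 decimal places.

0.767

P(θ) = 1 / (1 + exp(−D·a(θ − b)))
Exponent: 1.7 × 0.7 × (-1.3 − (-0.3)) = -1.1900
1/(1 + e^{1.1900}) = 0.2333
P = 0.2333
P(incorrect) = 1 − 0.2333 = 0.7667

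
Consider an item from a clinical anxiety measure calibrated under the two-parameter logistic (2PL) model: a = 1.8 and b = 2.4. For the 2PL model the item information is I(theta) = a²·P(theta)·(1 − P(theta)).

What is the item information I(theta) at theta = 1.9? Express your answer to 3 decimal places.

0.666

P = 1/(1+e^{0.9000}) = 0.2891
P(1−P) = 0.2891 × 0.7109 = 0.2055
I = a² × P(1−P) = 1.8² × 0.2055 = 0.66582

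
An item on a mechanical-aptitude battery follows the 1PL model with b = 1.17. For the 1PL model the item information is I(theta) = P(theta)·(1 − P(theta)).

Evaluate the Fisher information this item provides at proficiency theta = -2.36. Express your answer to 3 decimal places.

0.028

P = 1/(1+e^{3.5300}) = 0.0285
P(1−P) = 0.0285 × 0.9715 = 0.0277
I = P(1−P) = 0.02766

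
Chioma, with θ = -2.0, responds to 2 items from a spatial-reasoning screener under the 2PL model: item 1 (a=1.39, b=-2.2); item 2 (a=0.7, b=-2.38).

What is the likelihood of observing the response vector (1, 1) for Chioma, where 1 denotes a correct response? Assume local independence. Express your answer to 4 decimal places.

P(θ) = 1 / (1 + exp(−a(θ − b)))
P_1 = 1/(1+e^{-0.2780}) = 0.5691
P_2 = 1/(1+e^{-0.2660}) = 0.5661
L = P_1 × P_2 = 0.5691 × 0.5661 = 0.32215

0.3221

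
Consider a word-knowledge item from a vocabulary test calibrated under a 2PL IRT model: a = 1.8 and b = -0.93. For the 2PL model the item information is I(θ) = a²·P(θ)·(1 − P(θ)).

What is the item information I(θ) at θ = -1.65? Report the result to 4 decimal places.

0.5465

P = 1/(1+e^{1.2960}) = 0.2148
P(1−P) = 0.2148 × 0.7852 = 0.1687
I = a² × P(1−P) = 1.8² × 0.1687 = 0.54653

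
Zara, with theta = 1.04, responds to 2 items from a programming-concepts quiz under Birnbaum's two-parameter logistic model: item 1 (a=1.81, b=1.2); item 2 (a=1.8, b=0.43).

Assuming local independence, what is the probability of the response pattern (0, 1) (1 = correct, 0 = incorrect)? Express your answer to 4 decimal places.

P(theta) = 1 / (1 + exp(−a(theta − b)))
P_1 = 1/(1+e^{0.2896}) = 0.4281
P_2 = 1/(1+e^{-1.0980}) = 0.7499
L = (1−P_1) × P_2 = 0.5719 × 0.7499 = 0.42886

0.4289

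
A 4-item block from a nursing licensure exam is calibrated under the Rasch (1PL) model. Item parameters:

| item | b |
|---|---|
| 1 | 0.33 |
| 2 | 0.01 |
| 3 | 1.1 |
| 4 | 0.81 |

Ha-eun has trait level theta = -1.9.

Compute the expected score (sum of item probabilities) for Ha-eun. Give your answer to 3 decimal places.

P(theta) = 1 / (1 + exp(−(theta − b)))
P_1 = 1/(1+e^{2.2300}) = 0.0971
P_2 = 1/(1+e^{1.9100}) = 0.1290
P_3 = 1/(1+e^{3.0000}) = 0.0474
P_4 = 1/(1+e^{2.7100}) = 0.0624
E[score] = 0.0971 + 0.1290 + 0.0474 + 0.0624 = 0.3359

0.336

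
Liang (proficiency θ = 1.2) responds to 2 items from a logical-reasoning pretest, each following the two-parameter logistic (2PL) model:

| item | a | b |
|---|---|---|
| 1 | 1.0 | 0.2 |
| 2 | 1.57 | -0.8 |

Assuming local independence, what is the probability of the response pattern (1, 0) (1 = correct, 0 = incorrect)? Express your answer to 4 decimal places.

P(θ) = 1 / (1 + exp(−a(θ − b)))
P_1 = 1/(1+e^{-1.0000}) = 0.7311
P_2 = 1/(1+e^{-3.1400}) = 0.9585
L = P_1 × (1−P_2) = 0.7311 × 0.0415 = 0.03033

0.0303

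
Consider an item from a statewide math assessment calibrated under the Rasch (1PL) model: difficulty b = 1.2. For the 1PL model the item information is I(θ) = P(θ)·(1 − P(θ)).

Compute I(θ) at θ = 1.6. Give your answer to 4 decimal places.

0.2403

P = 1/(1+e^{-0.4000}) = 0.5987
P(1−P) = 0.5987 × 0.4013 = 0.2403
I = P(1−P) = 0.24026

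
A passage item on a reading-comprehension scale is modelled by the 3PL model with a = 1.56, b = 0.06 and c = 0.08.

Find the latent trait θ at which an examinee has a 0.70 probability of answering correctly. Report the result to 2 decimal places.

0.53

P(θ) = c + (1 − c) · 1 / (1 + exp(−a(θ − b)))
Remove guessing floor: (0.70 − 0.08)/(1 − 0.08) = 0.6739
logit = ln(0.6739/0.3261) = 0.7259
θ = b + logit/(a) = 0.06 + 0.7259/1.5600 = 0.5253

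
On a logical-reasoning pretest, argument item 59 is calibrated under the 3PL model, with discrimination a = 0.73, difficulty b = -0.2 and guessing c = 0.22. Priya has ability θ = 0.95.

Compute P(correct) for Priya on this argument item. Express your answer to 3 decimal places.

0.765

P(θ) = c + (1 − c) · 1 / (1 + exp(−a(θ − b)))
Exponent: 0.73 × (0.95 − (-0.2)) = 0.8395
1/(1 + e^{-0.8395}) = 0.6984
P = 0.22 + 0.78 × 0.6984 = 0.7647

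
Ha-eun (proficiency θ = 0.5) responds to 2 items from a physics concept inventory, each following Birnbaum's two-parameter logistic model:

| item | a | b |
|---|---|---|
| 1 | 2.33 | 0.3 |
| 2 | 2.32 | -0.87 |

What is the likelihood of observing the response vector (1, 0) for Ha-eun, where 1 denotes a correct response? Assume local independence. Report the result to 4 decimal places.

P(θ) = 1 / (1 + exp(−a(θ − b)))
P_1 = 1/(1+e^{-0.4660}) = 0.6144
P_2 = 1/(1+e^{-3.1784}) = 0.9600
L = P_1 × (1−P_2) = 0.6144 × 0.0400 = 0.02457

0.0246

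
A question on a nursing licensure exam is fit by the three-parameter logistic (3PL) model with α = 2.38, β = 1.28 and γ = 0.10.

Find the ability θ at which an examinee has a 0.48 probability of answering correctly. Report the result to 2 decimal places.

P(θ) = γ + (1 − γ) · 1 / (1 + exp(−α(θ − β)))
Remove guessing floor: (0.48 − 0.10)/(1 − 0.10) = 0.4222
logit = ln(0.4222/0.5778) = -0.3137
θ = β + logit/(α) = 1.28 + (-0.3137)/2.3800 = 1.1482

1.15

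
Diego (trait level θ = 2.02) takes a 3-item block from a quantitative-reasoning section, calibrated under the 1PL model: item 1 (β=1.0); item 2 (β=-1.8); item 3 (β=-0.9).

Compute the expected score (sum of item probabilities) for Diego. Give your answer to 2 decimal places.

P(θ) = 1 / (1 + exp(−(θ − β)))
P_1 = 1/(1+e^{-1.0200}) = 0.7350
P_2 = 1/(1+e^{-3.8200}) = 0.9785
P_3 = 1/(1+e^{-2.9200}) = 0.9488
E[score] = 0.7350 + 0.9785 + 0.9488 = 2.6623

2.66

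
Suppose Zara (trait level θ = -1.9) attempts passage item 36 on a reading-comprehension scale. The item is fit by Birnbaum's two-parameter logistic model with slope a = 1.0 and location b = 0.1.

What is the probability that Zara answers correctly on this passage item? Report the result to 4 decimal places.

0.1192

P(θ) = 1 / (1 + exp(−a(θ − b)))
Exponent: 1.0 × (-1.9 − 0.1) = -2.0000
1/(1 + e^{2.0000}) = 0.1192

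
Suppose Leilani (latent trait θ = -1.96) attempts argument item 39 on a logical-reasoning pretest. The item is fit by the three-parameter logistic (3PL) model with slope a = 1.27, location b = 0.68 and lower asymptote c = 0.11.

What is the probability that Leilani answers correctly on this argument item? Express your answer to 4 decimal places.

P(θ) = c + (1 − c) · 1 / (1 + exp(−a(θ − b)))
Exponent: 1.27 × (-1.96 − 0.68) = -3.3528
1/(1 + e^{3.3528}) = 0.0338
P = 0.11 + 0.89 × 0.0338 = 0.1401

0.1401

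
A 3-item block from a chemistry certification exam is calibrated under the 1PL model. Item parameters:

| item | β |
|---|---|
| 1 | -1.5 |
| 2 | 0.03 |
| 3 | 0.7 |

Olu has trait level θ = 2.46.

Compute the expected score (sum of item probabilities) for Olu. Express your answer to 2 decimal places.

2.75

P(θ) = 1 / (1 + exp(−(θ − β)))
P_1 = 1/(1+e^{-3.9600}) = 0.9813
P_2 = 1/(1+e^{-2.4300}) = 0.9191
P_3 = 1/(1+e^{-1.7600}) = 0.8532
E[score] = 0.9813 + 0.9191 + 0.8532 = 2.7536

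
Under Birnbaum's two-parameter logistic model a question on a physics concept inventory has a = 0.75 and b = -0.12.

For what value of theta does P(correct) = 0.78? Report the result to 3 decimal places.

P(theta) = 1 / (1 + exp(−a(theta − b)))
logit = ln(0.7800/0.2200) = 1.2657
theta = b + logit/(a) = -0.12 + 1.2657/0.7500 = 1.5676

1.568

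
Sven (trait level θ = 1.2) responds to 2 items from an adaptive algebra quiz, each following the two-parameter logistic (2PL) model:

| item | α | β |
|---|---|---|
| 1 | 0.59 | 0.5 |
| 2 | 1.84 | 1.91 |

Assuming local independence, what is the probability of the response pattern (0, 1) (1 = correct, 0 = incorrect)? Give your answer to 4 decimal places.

P(θ) = 1 / (1 + exp(−α(θ − β)))
P_1 = 1/(1+e^{-0.4130}) = 0.6018
P_2 = 1/(1+e^{1.3064}) = 0.2131
L = (1−P_1) × P_2 = 0.3982 × 0.2131 = 0.08485

0.0849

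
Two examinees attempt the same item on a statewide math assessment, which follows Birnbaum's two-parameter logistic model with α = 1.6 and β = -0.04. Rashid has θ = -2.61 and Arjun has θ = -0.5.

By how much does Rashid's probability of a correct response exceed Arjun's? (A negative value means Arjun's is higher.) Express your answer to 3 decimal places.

P(θ) = 1 / (1 + exp(−α(θ − β)))
P(Rashid) = 0.0161  [exponent -4.1120]
P(Arjun) = 0.3239  [exponent -0.7360]
Difference = 0.0161 − 0.3239 = -0.3078

-0.308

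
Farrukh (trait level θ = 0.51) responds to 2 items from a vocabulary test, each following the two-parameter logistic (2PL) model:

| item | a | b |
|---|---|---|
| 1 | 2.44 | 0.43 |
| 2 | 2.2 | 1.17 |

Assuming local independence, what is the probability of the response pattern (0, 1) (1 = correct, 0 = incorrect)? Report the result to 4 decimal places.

0.0856

P(θ) = 1 / (1 + exp(−a(θ − b)))
P_1 = 1/(1+e^{-0.1952}) = 0.5486
P_2 = 1/(1+e^{1.4520}) = 0.1897
L = (1−P_1) × P_2 = 0.4514 × 0.1897 = 0.08562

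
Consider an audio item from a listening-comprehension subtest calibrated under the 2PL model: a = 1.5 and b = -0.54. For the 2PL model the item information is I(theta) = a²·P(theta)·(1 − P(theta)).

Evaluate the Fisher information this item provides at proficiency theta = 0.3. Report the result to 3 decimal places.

0.387

P = 1/(1+e^{-1.2600}) = 0.7790
P(1−P) = 0.7790 × 0.2210 = 0.1721
I = a² × P(1−P) = 1.5² × 0.1721 = 0.38732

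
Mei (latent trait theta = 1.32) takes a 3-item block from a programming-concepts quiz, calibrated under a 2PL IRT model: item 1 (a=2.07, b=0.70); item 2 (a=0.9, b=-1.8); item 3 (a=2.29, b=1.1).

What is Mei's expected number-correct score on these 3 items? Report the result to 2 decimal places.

P(theta) = 1 / (1 + exp(−a(theta − b)))
P_1 = 1/(1+e^{-1.2834}) = 0.7830
P_2 = 1/(1+e^{-2.8080}) = 0.9431
P_3 = 1/(1+e^{-0.5038}) = 0.6234
E[score] = 0.7830 + 0.9431 + 0.6234 = 2.3495

2.35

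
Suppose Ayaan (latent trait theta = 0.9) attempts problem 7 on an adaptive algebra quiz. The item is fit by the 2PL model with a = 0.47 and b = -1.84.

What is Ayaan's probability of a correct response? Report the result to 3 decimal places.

P(theta) = 1 / (1 + exp(−a(theta − b)))
Exponent: 0.47 × (0.9 − (-1.84)) = 1.2878
1/(1 + e^{-1.2878}) = 0.7838

0.784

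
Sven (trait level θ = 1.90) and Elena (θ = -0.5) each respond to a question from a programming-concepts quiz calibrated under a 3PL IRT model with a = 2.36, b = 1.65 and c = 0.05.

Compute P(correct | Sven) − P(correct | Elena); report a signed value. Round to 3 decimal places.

0.605

P(θ) = c + (1 − c) · 1 / (1 + exp(−a(θ − b)))
P(Sven) = 0.6612  [exponent 0.5900]
P(Elena) = 0.0559  [exponent -5.0740]
Difference = 0.6612 − 0.0559 = 0.6053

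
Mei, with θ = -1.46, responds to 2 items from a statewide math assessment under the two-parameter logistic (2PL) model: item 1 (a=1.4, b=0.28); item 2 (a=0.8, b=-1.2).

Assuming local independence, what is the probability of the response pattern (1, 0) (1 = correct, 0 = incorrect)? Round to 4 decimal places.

0.0444

P(θ) = 1 / (1 + exp(−a(θ − b)))
P_1 = 1/(1+e^{2.4360}) = 0.0805
P_2 = 1/(1+e^{0.2080}) = 0.4482
L = P_1 × (1−P_2) = 0.0805 × 0.5518 = 0.04440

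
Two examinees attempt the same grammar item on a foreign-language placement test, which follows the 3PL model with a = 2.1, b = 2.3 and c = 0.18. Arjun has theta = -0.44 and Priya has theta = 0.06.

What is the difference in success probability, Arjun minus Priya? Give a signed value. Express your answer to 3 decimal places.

P(theta) = c + (1 − c) · 1 / (1 + exp(−a(theta − b)))
P(Arjun) = 0.1826  [exponent -5.7540]
P(Priya) = 0.1874  [exponent -4.7040]
Difference = 0.1826 − 0.1874 = -0.0048

-0.005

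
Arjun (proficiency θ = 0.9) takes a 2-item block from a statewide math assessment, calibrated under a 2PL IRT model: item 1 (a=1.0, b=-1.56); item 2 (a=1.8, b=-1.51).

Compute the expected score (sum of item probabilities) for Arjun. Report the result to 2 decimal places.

1.91

P(θ) = 1 / (1 + exp(−a(θ − b)))
P_1 = 1/(1+e^{-2.4600}) = 0.9213
P_2 = 1/(1+e^{-4.3380}) = 0.9871
E[score] = 0.9213 + 0.9871 = 1.9084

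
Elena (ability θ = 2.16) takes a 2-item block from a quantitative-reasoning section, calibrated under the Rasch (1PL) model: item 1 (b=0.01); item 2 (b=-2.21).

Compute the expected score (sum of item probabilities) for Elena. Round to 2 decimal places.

1.88

P(θ) = 1 / (1 + exp(−(θ − b)))
P_1 = 1/(1+e^{-2.1500}) = 0.8957
P_2 = 1/(1+e^{-4.3700}) = 0.9875
E[score] = 0.8957 + 0.9875 = 1.8832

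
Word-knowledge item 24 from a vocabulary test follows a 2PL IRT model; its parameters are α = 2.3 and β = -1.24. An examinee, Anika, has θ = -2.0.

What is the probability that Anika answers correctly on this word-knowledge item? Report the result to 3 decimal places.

0.148

P(θ) = 1 / (1 + exp(−α(θ − β)))
Exponent: 2.3 × (-2.0 − (-1.24)) = -1.7480
1/(1 + e^{1.7480}) = 0.1483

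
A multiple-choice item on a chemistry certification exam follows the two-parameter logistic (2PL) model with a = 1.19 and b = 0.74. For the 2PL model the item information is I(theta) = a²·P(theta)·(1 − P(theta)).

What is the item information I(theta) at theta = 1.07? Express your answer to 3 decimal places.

P = 1/(1+e^{-0.3927}) = 0.5969
P(1−P) = 0.5969 × 0.4031 = 0.2406
I = a² × P(1−P) = 1.19² × 0.2406 = 0.34072

0.341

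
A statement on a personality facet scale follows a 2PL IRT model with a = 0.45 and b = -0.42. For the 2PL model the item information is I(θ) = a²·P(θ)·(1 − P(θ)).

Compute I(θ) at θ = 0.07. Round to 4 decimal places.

0.0500

P = 1/(1+e^{-0.2205}) = 0.5549
P(1−P) = 0.5549 × 0.4451 = 0.2470
I = a² × P(1−P) = 0.45² × 0.2470 = 0.05001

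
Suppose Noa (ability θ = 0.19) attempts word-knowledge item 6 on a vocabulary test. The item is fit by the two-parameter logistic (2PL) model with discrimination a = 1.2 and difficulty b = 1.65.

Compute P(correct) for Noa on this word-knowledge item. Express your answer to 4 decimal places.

0.1478

P(θ) = 1 / (1 + exp(−a(θ − b)))
Exponent: 1.2 × (0.19 − 1.65) = -1.7520
1/(1 + e^{1.7520}) = 0.1478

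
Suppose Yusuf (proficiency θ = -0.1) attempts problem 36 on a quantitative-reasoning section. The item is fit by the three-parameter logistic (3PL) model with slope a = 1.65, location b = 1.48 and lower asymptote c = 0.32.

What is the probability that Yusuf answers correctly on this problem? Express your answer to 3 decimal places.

P(θ) = c + (1 − c) · 1 / (1 + exp(−a(θ − b)))
Exponent: 1.65 × (-0.1 − 1.48) = -2.6070
1/(1 + e^{2.6070}) = 0.0687
P = 0.32 + 0.68 × 0.0687 = 0.3667

0.367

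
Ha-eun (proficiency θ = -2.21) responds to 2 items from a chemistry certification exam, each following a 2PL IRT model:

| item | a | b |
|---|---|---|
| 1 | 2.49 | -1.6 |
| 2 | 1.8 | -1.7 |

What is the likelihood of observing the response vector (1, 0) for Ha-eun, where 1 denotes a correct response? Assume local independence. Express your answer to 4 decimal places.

P(θ) = 1 / (1 + exp(−a(θ − b)))
P_1 = 1/(1+e^{1.5189}) = 0.1796
P_2 = 1/(1+e^{0.9180}) = 0.2854
L = P_1 × (1−P_2) = 0.1796 × 0.7146 = 0.12837

0.1284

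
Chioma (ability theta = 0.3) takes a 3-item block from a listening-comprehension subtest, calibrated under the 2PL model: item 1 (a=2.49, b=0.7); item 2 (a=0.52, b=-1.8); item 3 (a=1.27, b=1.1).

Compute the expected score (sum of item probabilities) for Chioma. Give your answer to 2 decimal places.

1.28

P(theta) = 1 / (1 + exp(−a(theta − b)))
P_1 = 1/(1+e^{0.9960}) = 0.2697
P_2 = 1/(1+e^{-1.0920}) = 0.7488
P_3 = 1/(1+e^{1.0160}) = 0.2658
E[score] = 0.2697 + 0.7488 + 0.2658 = 1.2843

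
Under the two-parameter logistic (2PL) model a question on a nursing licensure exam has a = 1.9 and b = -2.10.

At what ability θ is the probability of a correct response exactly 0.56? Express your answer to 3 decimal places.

-1.973

P(θ) = 1 / (1 + exp(−a(θ − b)))
logit = ln(0.5600/0.4400) = 0.2412
θ = b + logit/(a) = -2.10 + 0.2412/1.9000 = -1.9731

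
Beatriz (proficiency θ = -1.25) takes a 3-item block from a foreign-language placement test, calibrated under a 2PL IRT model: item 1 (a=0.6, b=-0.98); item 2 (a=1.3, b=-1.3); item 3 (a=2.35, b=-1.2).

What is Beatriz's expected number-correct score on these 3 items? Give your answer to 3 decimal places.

1.446

P(θ) = 1 / (1 + exp(−a(θ − b)))
P_1 = 1/(1+e^{0.1620}) = 0.4596
P_2 = 1/(1+e^{-0.0650}) = 0.5162
P_3 = 1/(1+e^{0.1175}) = 0.4707
E[score] = 0.4596 + 0.5162 + 0.4707 = 1.4465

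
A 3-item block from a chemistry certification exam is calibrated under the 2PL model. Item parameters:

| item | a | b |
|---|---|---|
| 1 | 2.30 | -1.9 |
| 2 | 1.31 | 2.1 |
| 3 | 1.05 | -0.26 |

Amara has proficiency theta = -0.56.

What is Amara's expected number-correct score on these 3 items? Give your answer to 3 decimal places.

1.408

P(theta) = 1 / (1 + exp(−a(theta − b)))
P_1 = 1/(1+e^{-3.0820}) = 0.9561
P_2 = 1/(1+e^{3.4846}) = 0.0298
P_3 = 1/(1+e^{0.3150}) = 0.4219
E[score] = 0.9561 + 0.0298 + 0.4219 = 1.4078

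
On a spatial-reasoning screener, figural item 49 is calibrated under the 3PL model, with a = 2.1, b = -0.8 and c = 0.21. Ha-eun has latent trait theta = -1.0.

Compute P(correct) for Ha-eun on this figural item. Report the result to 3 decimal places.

0.523

P(theta) = c + (1 − c) · 1 / (1 + exp(−a(theta − b)))
Exponent: 2.1 × (-1.0 − (-0.8)) = -0.4200
1/(1 + e^{0.4200}) = 0.3965
P = 0.21 + 0.79 × 0.3965 = 0.5232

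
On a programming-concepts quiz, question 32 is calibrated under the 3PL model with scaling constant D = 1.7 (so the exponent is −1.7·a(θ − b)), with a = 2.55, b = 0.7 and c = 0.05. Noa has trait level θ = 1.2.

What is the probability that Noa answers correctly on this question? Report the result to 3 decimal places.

P(θ) = c + (1 − c) · 1 / (1 + exp(−D·a(θ − b)))
Exponent: 1.7 × 2.55 × (1.2 − 0.7) = 2.1675
1/(1 + e^{-2.1675}) = 0.8973
P = 0.05 + 0.95 × 0.8973 = 0.9024

0.902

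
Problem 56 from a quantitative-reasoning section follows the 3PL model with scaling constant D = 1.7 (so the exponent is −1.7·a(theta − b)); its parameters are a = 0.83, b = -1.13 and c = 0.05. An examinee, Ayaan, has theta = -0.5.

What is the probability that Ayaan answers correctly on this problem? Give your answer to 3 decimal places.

0.723

P(theta) = c + (1 − c) · 1 / (1 + exp(−D·a(theta − b)))
Exponent: 1.7 × 0.83 × (-0.5 − (-1.13)) = 0.8889
1/(1 + e^{-0.8889}) = 0.7087
P = 0.05 + 0.95 × 0.7087 = 0.7232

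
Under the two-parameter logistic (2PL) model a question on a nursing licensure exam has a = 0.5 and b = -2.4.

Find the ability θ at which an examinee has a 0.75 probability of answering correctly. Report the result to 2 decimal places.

P(θ) = 1 / (1 + exp(−a(θ − b)))
logit = ln(0.7500/0.2500) = 1.0986
θ = b + logit/(a) = -2.4 + 1.0986/0.5000 = -0.2028

-0.20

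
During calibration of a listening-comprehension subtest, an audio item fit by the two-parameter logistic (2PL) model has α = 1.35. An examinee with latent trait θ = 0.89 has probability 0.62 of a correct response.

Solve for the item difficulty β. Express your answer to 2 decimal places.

0.53

P(θ) = 1 / (1 + exp(−α(θ − β)))
logit(0.62) = ln(0.62/0.38) = 0.4895
β = θ − logit/(α) = 0.89 − 0.4895/1.3500 = 0.5274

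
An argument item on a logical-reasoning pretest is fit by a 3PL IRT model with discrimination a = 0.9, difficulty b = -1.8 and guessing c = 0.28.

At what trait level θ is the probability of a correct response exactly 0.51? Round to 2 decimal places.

-2.64

P(θ) = c + (1 − c) · 1 / (1 + exp(−a(θ − b)))
Remove guessing floor: (0.51 − 0.28)/(1 − 0.28) = 0.3194
logit = ln(0.3194/0.6806) = -0.7563
θ = b + logit/(a) = -1.8 + (-0.7563)/0.9000 = -2.6404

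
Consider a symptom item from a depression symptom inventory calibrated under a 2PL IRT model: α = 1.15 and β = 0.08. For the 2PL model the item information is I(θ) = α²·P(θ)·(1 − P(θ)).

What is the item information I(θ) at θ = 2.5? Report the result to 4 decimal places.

P = 1/(1+e^{-2.7830}) = 0.9418
P(1−P) = 0.9418 × 0.0582 = 0.0549
I = α² × P(1−P) = 1.15² × 0.0549 = 0.07255

0.0725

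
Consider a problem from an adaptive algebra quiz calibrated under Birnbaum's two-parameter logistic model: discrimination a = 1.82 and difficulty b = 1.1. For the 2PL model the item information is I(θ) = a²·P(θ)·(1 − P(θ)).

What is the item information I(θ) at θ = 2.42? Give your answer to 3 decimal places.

P = 1/(1+e^{-2.4024}) = 0.9170
P(1−P) = 0.9170 × 0.0830 = 0.0761
I = a² × P(1−P) = 1.82² × 0.0761 = 0.25208

0.252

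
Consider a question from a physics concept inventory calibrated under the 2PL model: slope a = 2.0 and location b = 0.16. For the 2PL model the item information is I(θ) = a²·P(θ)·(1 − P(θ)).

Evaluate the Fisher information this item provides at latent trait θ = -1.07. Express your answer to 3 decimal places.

0.290

P = 1/(1+e^{2.4600}) = 0.0787
P(1−P) = 0.0787 × 0.9213 = 0.0725
I = a² × P(1−P) = 2.0² × 0.0725 = 0.29006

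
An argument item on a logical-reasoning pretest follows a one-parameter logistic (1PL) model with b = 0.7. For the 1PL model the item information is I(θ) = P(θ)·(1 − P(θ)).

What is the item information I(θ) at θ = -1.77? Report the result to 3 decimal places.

0.072

P = 1/(1+e^{2.4700}) = 0.0780
P(1−P) = 0.0780 × 0.9220 = 0.0719
I = P(1−P) = 0.07191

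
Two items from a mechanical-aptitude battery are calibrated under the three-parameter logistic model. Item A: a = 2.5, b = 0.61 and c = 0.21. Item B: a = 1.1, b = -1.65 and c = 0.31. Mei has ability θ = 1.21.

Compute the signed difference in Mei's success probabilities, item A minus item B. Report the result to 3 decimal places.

P(θ) = c + (1 − c) · 1 / (1 + exp(−a(θ − b)))
P_A = 0.8559
P_B = 0.9715
P_A − P_B = -0.1157

-0.116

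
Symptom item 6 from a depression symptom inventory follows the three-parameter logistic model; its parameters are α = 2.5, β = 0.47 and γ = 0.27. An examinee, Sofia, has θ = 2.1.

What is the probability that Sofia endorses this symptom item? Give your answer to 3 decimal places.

0.988

P(θ) = γ + (1 − γ) · 1 / (1 + exp(−α(θ − β)))
Exponent: 2.5 × (2.1 − 0.47) = 4.0750
1/(1 + e^{-4.0750}) = 0.9833
P = 0.27 + 0.73 × 0.9833 = 0.9878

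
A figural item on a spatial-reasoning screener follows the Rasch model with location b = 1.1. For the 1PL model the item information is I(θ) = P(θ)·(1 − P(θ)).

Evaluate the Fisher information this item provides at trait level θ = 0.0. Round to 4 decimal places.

0.1874

P = 1/(1+e^{1.1000}) = 0.2497
P(1−P) = 0.2497 × 0.7503 = 0.1874
I = P(1−P) = 0.18737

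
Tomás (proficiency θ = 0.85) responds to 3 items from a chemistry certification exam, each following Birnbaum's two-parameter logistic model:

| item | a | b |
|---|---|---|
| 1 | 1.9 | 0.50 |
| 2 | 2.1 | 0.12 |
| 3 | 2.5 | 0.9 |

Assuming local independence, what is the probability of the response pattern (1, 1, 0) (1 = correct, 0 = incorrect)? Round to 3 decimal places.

0.289

P(θ) = 1 / (1 + exp(−a(θ − b)))
P_1 = 1/(1+e^{-0.6650}) = 0.6604
P_2 = 1/(1+e^{-1.5330}) = 0.8224
P_3 = 1/(1+e^{0.1250}) = 0.4688
L = P_1 × P_2 × (1−P_3) = 0.6604 × 0.8224 × 0.5312 = 0.28851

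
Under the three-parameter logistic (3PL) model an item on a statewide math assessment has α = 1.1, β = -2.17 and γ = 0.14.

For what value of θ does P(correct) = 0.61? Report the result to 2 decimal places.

-2.00

P(θ) = γ + (1 − γ) · 1 / (1 + exp(−α(θ − β)))
Remove guessing floor: (0.61 − 0.14)/(1 − 0.14) = 0.5465
logit = ln(0.5465/0.4535) = 0.1866
θ = β + logit/(α) = -2.17 + 0.1866/1.1000 = -2.0004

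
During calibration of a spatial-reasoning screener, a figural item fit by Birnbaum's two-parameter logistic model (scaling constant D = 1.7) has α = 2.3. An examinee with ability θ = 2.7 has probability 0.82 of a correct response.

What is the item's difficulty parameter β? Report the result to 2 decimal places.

P(θ) = 1 / (1 + exp(−D·α(θ − β)))
logit(0.82) = ln(0.82/0.18) = 1.5163
β = θ − logit/(1.7·α) = 2.7 − 1.5163/3.9100 = 2.3122

2.31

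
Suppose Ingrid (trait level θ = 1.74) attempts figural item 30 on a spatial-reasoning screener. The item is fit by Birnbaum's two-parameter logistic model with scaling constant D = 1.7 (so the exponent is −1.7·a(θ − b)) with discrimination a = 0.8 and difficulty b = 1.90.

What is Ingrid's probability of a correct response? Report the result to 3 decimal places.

P(θ) = 1 / (1 + exp(−D·a(θ − b)))
Exponent: 1.7 × 0.8 × (1.74 − 1.90) = -0.2176
1/(1 + e^{0.2176}) = 0.4458
P = 0.4458

0.446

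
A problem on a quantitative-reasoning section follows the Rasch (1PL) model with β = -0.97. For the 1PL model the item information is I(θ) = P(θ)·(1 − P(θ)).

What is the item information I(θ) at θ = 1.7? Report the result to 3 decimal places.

P = 1/(1+e^{-2.6700}) = 0.9352
P(1−P) = 0.9352 × 0.0648 = 0.0606
I = P(1−P) = 0.06057

0.061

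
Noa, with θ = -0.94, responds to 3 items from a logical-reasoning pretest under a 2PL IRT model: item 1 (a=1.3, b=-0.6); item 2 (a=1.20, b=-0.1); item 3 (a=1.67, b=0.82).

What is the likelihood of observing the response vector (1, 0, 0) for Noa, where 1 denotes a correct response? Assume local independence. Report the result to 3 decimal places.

P(θ) = 1 / (1 + exp(−a(θ − b)))
P_1 = 1/(1+e^{0.4420}) = 0.3913
P_2 = 1/(1+e^{1.0080}) = 0.2674
P_3 = 1/(1+e^{2.9392}) = 0.0502
L = P_1 × (1−P_2) × (1−P_3) = 0.3913 × 0.7326 × 0.9498 = 0.27225

0.272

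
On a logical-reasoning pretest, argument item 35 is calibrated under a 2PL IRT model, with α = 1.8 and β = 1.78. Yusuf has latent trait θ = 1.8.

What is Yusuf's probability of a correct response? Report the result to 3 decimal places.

0.509

P(θ) = 1 / (1 + exp(−α(θ − β)))
Exponent: 1.8 × (1.8 − 1.78) = 0.0360
1/(1 + e^{-0.0360}) = 0.5090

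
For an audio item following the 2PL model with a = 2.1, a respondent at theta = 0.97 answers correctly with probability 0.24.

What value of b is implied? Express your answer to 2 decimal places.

1.52

P(theta) = 1 / (1 + exp(−a(theta − b)))
logit(0.24) = ln(0.24/0.76) = -1.1527
b = theta − logit/(a) = 0.97 − (-1.1527)/2.1000 = 1.5189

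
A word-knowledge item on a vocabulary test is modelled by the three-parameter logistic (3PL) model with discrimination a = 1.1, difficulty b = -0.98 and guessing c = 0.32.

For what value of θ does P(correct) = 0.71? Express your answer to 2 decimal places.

P(θ) = c + (1 − c) · 1 / (1 + exp(−a(θ − b)))
Remove guessing floor: (0.71 − 0.32)/(1 − 0.32) = 0.5735
logit = ln(0.5735/0.4265) = 0.2963
θ = b + logit/(a) = -0.98 + 0.2963/1.1000 = -0.7107

-0.71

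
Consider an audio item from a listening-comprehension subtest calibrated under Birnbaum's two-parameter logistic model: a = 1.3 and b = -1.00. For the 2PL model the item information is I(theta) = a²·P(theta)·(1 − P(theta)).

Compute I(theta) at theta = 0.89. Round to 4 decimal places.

0.1229

P = 1/(1+e^{-2.4570}) = 0.9211
P(1−P) = 0.9211 × 0.0789 = 0.0727
I = a² × P(1−P) = 1.3² × 0.0727 = 0.12286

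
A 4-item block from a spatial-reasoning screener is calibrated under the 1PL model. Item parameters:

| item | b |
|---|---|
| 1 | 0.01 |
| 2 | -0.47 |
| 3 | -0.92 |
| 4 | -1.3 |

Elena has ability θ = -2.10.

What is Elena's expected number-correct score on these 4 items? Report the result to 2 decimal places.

P(θ) = 1 / (1 + exp(−(θ − b)))
P_1 = 1/(1+e^{2.1100}) = 0.1081
P_2 = 1/(1+e^{1.6300}) = 0.1638
P_3 = 1/(1+e^{1.1800}) = 0.2351
P_4 = 1/(1+e^{0.8000}) = 0.3100
E[score] = 0.1081 + 0.1638 + 0.2351 + 0.3100 = 0.8170

0.82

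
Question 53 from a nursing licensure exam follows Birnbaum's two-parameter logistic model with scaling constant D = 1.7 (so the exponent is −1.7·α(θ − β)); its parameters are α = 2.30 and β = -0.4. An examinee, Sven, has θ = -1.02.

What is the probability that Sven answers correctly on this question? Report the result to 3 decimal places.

0.081

P(θ) = 1 / (1 + exp(−D·α(θ − β)))
Exponent: 1.7 × 2.30 × (-1.02 − (-0.4)) = -2.4242
1/(1 + e^{2.4242}) = 0.0813
P = 0.0813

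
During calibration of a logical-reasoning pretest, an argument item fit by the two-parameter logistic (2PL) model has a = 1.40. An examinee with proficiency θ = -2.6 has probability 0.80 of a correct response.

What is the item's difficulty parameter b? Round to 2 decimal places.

-3.59

P(θ) = 1 / (1 + exp(−a(θ − b)))
logit(0.80) = ln(0.80/0.20) = 1.3863
b = θ − logit/(a) = -2.6 − 1.3863/1.4000 = -3.5902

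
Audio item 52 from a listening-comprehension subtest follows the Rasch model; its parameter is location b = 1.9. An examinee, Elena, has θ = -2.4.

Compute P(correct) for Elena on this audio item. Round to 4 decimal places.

0.0134

P(θ) = 1 / (1 + exp(−(θ − b)))
Exponent: (-2.4 − 1.9) = -4.3000
1/(1 + e^{4.3000}) = 0.0134
P = 0.0134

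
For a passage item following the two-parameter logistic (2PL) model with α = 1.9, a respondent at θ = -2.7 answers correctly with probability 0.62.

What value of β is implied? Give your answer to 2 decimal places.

P(θ) = 1 / (1 + exp(−α(θ − β)))
logit(0.62) = ln(0.62/0.38) = 0.4895
β = θ − logit/(α) = -2.7 − 0.4895/1.9000 = -2.9577

-2.96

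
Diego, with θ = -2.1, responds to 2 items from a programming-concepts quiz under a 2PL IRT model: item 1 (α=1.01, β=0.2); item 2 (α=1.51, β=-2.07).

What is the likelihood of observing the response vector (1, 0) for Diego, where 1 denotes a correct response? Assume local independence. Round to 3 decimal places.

P(θ) = 1 / (1 + exp(−α(θ − β)))
P_1 = 1/(1+e^{2.3230}) = 0.0892
P_2 = 1/(1+e^{0.0453}) = 0.4887
L = P_1 × (1−P_2) = 0.0892 × 0.5113 = 0.04563

0.046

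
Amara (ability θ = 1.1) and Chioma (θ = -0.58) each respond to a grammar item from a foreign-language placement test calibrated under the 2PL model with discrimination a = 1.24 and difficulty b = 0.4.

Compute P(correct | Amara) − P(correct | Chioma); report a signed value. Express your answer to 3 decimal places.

0.476

P(θ) = 1 / (1 + exp(−a(θ − b)))
P(Amara) = 0.7043  [exponent 0.8680]
P(Chioma) = 0.2288  [exponent -1.2152]
Difference = 0.7043 − 0.2288 = 0.4755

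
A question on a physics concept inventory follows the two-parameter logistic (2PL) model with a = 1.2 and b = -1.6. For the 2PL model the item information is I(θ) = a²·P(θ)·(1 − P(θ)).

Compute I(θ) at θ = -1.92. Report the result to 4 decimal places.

P = 1/(1+e^{0.3840}) = 0.4052
P(1−P) = 0.4052 × 0.5948 = 0.2410
I = a² × P(1−P) = 1.2² × 0.2410 = 0.34705

0.3470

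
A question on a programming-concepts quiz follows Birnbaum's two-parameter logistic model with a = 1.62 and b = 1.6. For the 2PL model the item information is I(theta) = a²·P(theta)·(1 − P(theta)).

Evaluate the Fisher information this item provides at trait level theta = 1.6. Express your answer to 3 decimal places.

0.656

P = 1/(1+e^{0.0000}) = 0.5000
P(1−P) = 0.5000 × 0.5000 = 0.2500
I = a² × P(1−P) = 1.62² × 0.2500 = 0.65610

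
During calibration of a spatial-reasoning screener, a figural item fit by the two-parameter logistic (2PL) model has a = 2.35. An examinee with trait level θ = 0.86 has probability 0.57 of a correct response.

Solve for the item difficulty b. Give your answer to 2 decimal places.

0.74

P(θ) = 1 / (1 + exp(−a(θ − b)))
logit(0.57) = ln(0.57/0.43) = 0.2819
b = θ − logit/(a) = 0.86 − 0.2819/2.3500 = 0.7401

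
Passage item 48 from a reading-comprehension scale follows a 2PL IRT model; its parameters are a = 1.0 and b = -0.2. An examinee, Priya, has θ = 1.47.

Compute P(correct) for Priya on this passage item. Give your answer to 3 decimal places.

0.842

P(θ) = 1 / (1 + exp(−a(θ − b)))
Exponent: 1.0 × (1.47 − (-0.2)) = 1.6700
1/(1 + e^{-1.6700}) = 0.8416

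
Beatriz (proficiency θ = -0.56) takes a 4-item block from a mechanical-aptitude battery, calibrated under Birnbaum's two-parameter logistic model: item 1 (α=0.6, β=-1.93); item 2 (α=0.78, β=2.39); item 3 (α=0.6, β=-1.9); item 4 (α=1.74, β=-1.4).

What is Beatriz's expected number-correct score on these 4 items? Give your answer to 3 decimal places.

P(θ) = 1 / (1 + exp(−α(θ − β)))
P_1 = 1/(1+e^{-0.8220}) = 0.6947
P_2 = 1/(1+e^{2.3010}) = 0.0910
P_3 = 1/(1+e^{-0.8040}) = 0.6908
P_4 = 1/(1+e^{-1.4616}) = 0.8118
E[score] = 0.6947 + 0.0910 + 0.6908 + 0.8118 = 2.2883

2.288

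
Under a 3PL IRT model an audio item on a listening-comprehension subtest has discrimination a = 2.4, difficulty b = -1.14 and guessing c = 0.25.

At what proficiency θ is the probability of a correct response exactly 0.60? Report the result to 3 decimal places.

P(θ) = c + (1 − c) · 1 / (1 + exp(−a(θ − b)))
Remove guessing floor: (0.60 − 0.25)/(1 − 0.25) = 0.4667
logit = ln(0.4667/0.5333) = -0.1335
θ = b + logit/(a) = -1.14 + (-0.1335)/2.4000 = -1.1956

-1.196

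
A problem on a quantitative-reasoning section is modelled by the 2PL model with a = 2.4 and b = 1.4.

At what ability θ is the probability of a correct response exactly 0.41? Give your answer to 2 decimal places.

1.25

P(θ) = 1 / (1 + exp(−a(θ − b)))
logit = ln(0.4100/0.5900) = -0.3640
θ = b + logit/(a) = 1.4 + (-0.3640)/2.4000 = 1.2483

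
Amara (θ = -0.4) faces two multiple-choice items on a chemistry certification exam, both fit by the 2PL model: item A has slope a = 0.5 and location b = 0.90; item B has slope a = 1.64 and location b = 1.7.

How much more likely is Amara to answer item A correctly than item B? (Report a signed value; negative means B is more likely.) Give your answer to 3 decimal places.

0.312

P(θ) = 1 / (1 + exp(−a(θ − b)))
P_A = 0.3430
P_B = 0.0309
P_A − P_B = 0.3120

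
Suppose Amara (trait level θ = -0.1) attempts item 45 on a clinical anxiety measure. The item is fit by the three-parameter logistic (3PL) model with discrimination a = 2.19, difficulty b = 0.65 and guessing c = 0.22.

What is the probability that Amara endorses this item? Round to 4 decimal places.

P(θ) = c + (1 − c) · 1 / (1 + exp(−a(θ − b)))
Exponent: 2.19 × (-0.1 − 0.65) = -1.6425
1/(1 + e^{1.6425}) = 0.1621
P = 0.22 + 0.78 × 0.1621 = 0.3465

0.3465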